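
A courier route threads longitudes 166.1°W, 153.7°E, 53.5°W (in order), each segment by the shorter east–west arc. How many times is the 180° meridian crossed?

Leg 1: -166.1° → +153.7°, shortest Δλ = -40.2° (west) — crosses 180°.
Leg 2: +153.7° → -53.5°, shortest Δλ = 152.8° (east) — crosses 180°.
Total crossings: 2.

2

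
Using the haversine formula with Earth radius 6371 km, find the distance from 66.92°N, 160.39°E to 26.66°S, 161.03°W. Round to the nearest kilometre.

10895 km

Δλ = -161.03 − 160.39 = -321.42°; wrapped into (−180°, 180°]: 38.58°.
Δφ = -26.66 − 66.92 = -93.58°.
a = sin²(Δφ/2) + cos φ₁ · cos φ₂ · sin²(Δλ/2) = 0.569454.
c = 2·atan2(√a, √(1−a)) = 1.71015 rad → d = 6371·c ≈ 10895.40 km.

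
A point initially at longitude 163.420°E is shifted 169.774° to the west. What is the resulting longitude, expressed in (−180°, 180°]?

6.354°W

Start at +163.420°; shift −169.774° → -6.354°.
-6.354° already lies in (−180°, 180°].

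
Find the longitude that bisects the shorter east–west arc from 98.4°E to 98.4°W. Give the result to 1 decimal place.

Signed shortest Δλ from +98.4° to -98.4° is +163.2°.
Midpoint longitude = +98.4° + (+163.2°)/2 = +98.4° + 81.6° = +180.0°.
(The naïve average (+98.4 + -98.4)/2 = 0.0° is on the wrong side of the globe.)

180.0°E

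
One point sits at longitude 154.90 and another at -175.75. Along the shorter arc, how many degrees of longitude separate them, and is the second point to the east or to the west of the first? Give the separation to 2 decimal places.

Raw difference: -175.75 − 154.90 = -330.65°.
Normalise into (−180°, 180°]: -330.65° + 360° = 29.35°.
Positive ⇒ the second point lies to the east; separation 29.35°.

29.35° east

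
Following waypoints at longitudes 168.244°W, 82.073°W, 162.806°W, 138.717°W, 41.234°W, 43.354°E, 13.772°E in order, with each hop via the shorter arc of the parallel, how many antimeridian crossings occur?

0

Leg 1: -168.244° → -82.073°, shortest Δλ = 86.171° (east) — does not cross 180°.
Leg 2: -82.073° → -162.806°, shortest Δλ = -80.733° (west) — does not cross 180°.
Leg 3: -162.806° → -138.717°, shortest Δλ = 24.089° (east) — does not cross 180°.
Leg 4: -138.717° → -41.234°, shortest Δλ = 97.483° (east) — does not cross 180°.
Leg 5: -41.234° → +43.354°, shortest Δλ = 84.588° (east) — does not cross 180°.
Leg 6: +43.354° → +13.772°, shortest Δλ = -29.582° (west) — does not cross 180°.
Total crossings: 0.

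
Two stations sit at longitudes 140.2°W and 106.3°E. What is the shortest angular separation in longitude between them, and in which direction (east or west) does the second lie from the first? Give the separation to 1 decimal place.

113.5° west

Raw difference: 106.3 − -140.2 = 246.5°.
Normalise into (−180°, 180°]: 246.5° − 360° = -113.5°.
Negative ⇒ the second point lies to the west; separation 113.5°.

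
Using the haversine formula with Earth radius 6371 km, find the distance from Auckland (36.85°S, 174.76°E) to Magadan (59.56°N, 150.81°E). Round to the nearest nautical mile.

Δλ = 150.81 − 174.76 = -23.95°.
Δφ = 59.56 − -36.85 = 96.41°.
a = sin²(Δφ/2) + cos φ₁ · cos φ₂ · sin²(Δλ/2) = 0.573274.
c = 2·atan2(√a, √(1−a)) = 1.71787 rad → d = 6371·c ≈ 10944.58 km ≈ 5909.60 nmi.

5910 nmi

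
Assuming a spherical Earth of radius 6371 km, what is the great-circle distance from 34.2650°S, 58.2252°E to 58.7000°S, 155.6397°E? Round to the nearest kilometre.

Δλ = 155.6397 − 58.2252 = 97.4145°.
Δφ = -58.7000 − -34.2650 = -24.4350°.
a = sin²(Δφ/2) + cos φ₁ · cos φ₂ · sin²(Δλ/2) = 0.287164.
c = 2·atan2(√a, √(1−a)) = 1.13109 rad → d = 6371·c ≈ 7206.19 km.

7206 km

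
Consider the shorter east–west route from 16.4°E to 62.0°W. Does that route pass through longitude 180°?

No

Signed shortest Δλ = ((-62.0 − 16.4 + 180) mod 360) − 180 = -78.4°.
Going west by 78.4° from +16.4° reaches -62.0° without touching 180°.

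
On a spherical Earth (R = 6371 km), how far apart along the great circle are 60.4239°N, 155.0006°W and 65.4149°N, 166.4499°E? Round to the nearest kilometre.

Δλ = 166.4499 − -155.0006 = 321.4505°; wrapped into (−180°, 180°]: -38.5495°.
Δφ = 65.4149 − 60.4239 = 4.9910°.
a = sin²(Δφ/2) + cos φ₁ · cos φ₂ · sin²(Δλ/2) = 0.024272.
c = 2·atan2(√a, √(1−a)) = 0.31286 rad → d = 6371·c ≈ 1993.25 km.

1993 km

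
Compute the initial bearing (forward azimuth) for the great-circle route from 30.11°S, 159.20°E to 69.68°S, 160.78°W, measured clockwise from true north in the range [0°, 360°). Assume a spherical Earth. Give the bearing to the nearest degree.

162°

Δλ = -160.78 − 159.20 = -319.98°; wrapped into (−180°, 180°]: 40.02°.
θ = atan2( sin Δλ · cos φ₂ , cos φ₁ · sin φ₂ − sin φ₁ · cos φ₂ · cos Δλ )
  = atan2(0.22331, -0.67782) = 161.765° → normalised to [0°, 360°): 161.765°.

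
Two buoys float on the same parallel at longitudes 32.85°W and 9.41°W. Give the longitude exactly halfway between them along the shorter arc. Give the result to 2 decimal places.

21.13°W

Signed shortest Δλ from -32.85° to -9.41° is +23.44°.
Midpoint longitude = -32.85° + (+23.44°)/2 = -32.85° + 11.72° = -21.13°.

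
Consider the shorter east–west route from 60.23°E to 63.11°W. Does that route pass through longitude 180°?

Signed shortest Δλ = ((-63.11 − 60.23 + 180) mod 360) − 180 = -123.34°.
Going west by 123.34° from +60.23° reaches -63.11° without touching 180°.

No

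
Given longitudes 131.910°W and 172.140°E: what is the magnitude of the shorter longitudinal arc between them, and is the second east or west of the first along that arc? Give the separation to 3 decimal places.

Raw difference: 172.140 − -131.910 = 304.05°.
Normalise into (−180°, 180°]: 304.05° − 360° = -55.95°.
Negative ⇒ the second point lies to the west; separation 55.950°.

55.950° west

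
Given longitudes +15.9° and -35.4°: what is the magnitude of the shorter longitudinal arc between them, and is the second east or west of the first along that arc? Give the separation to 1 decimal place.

51.3° west

Raw difference: -35.4 − 15.9 = -51.3°.
Normalise into (−180°, 180°]: -51.3° stays -51.3°.
Negative ⇒ the second point lies to the west; separation 51.3°.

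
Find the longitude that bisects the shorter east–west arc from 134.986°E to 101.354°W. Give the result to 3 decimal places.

Signed shortest Δλ from +134.986° to -101.354° is +123.660°.
Midpoint longitude = +134.986° + (+123.660°)/2 = +134.986° + 61.830° = +196.816°.
Normalise into (−180°, 180°]: -163.184°.
(The naïve average (+134.986 + -101.354)/2 = 16.816° is on the wrong side of the globe.)

163.184°W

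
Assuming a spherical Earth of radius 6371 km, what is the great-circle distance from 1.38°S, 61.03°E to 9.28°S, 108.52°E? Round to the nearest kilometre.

Δλ = 108.52 − 61.03 = 47.49°.
Δφ = -9.28 − -1.38 = -7.90°.
a = sin²(Δφ/2) + cos φ₁ · cos φ₂ · sin²(Δλ/2) = 0.164717.
c = 2·atan2(√a, √(1−a)) = 0.83583 rad → d = 6371·c ≈ 5325.05 km.

5325 km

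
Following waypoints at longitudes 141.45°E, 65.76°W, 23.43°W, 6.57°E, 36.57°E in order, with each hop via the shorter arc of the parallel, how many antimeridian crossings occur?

Leg 1: +141.45° → -65.76°, shortest Δλ = 152.79° (east) — crosses 180°.
Leg 2: -65.76° → -23.43°, shortest Δλ = 42.33° (east) — does not cross 180°.
Leg 3: -23.43° → +6.57°, shortest Δλ = 30.0° (east) — does not cross 180°.
Leg 4: +6.57° → +36.57°, shortest Δλ = 30.0° (east) — does not cross 180°.
Total crossings: 1.

1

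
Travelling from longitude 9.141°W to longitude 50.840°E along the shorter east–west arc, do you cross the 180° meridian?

No

Signed shortest Δλ = ((50.840 − -9.141 + 180) mod 360) − 180 = 59.981°.
Going east by 59.981° from -9.141° reaches +50.840° without touching 180°.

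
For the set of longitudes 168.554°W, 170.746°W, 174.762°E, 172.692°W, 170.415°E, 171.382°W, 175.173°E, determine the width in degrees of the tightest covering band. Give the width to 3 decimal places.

21.031°

Sort the longitudes: -172.692°, -171.382°, -170.746°, -168.554°, +170.415°, +174.762°, +175.173°.
Eastward gaps between consecutive values (wrapping around): 1.310°, 0.636°, 2.192°, 338.969°, 4.347°, 0.411°, 12.135°.
Largest gap = 338.969° ⇒ minimal covering band is its complement: 360° − 338.969° = 21.031°.
Band runs from +170.415° eastward to -168.554°, crossing the antimeridian.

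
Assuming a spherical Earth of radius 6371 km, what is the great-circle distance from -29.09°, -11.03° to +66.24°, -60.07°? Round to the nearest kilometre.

Δλ = -60.07 − -11.03 = -49.04°.
Δφ = 66.24 − -29.09 = 95.33°.
a = sin²(Δφ/2) + cos φ₁ · cos φ₂ · sin²(Δλ/2) = 0.607087.
c = 2·atan2(√a, √(1−a)) = 1.78664 rad → d = 6371·c ≈ 11382.69 km.

11383 km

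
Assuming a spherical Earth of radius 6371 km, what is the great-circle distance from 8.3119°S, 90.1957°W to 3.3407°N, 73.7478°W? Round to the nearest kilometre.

Δλ = -73.7478 − -90.1957 = 16.4479°.
Δφ = 3.3407 − -8.3119 = 11.6526°.
a = sin²(Δφ/2) + cos φ₁ · cos φ₂ · sin²(Δλ/2) = 0.030517.
c = 2·atan2(√a, √(1−a)) = 0.35118 rad → d = 6371·c ≈ 2237.39 km.

2237 km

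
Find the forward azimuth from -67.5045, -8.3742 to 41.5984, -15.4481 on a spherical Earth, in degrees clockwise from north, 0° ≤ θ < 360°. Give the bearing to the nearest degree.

354°

Δλ = -15.4481 − -8.3742 = -7.0739°.
θ = atan2( sin Δλ · cos φ₂ , cos φ₁ · sin φ₂ − sin φ₁ · cos φ₂ · cos Δλ )
  = atan2(-0.09209, 0.93967) = -5.597° → normalised to [0°, 360°): 354.403°.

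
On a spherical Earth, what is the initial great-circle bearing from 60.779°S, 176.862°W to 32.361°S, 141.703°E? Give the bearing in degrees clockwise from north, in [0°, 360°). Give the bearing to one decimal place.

Δλ = 141.703 − -176.862 = 318.565°; wrapped into (−180°, 180°]: -41.435°.
θ = atan2( sin Δλ · cos φ₂ , cos φ₁ · sin φ₂ − sin φ₁ · cos φ₂ · cos Δλ )
  = atan2(-0.55899, 0.29138) = -62.468° → normalised to [0°, 360°): 297.532°.

297.5°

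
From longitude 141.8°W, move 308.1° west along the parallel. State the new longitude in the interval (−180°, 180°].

Start at -141.8°; shift −308.1° → -449.9°.
-449.9° lies outside (−180°, 180°]; add 360° → -89.9°.

89.9°W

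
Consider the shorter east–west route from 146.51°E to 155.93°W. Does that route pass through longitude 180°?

Naïve |-155.93 − 146.51| = 302.44° > 180°, so the shorter arc goes the other way round — across 180°.
Signed shortest Δλ = ((-155.93 − 146.51 + 180) mod 360) − 180 = 57.56°.
Going east by 57.56° from +146.51° passes through 180° before reaching -155.93°.

Yes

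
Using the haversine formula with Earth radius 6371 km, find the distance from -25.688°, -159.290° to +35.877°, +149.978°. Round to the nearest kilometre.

8672 km

Δλ = 149.978 − -159.290 = 309.268°; wrapped into (−180°, 180°]: -50.732°.
Δφ = 35.877 − -25.688 = 61.565°.
a = sin²(Δφ/2) + cos φ₁ · cos φ₂ · sin²(Δλ/2) = 0.395929.
c = 2·atan2(√a, √(1−a)) = 1.36112 rad → d = 6371·c ≈ 8671.70 km.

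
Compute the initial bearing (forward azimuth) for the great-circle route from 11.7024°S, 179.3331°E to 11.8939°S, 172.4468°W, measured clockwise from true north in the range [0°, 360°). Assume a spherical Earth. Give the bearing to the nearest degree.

Δλ = -172.4468 − 179.3331 = -351.7799°; wrapped into (−180°, 180°]: 8.2201°.
θ = atan2( sin Δλ · cos φ₂ , cos φ₁ · sin φ₂ − sin φ₁ · cos φ₂ · cos Δλ )
  = atan2(0.13991, -0.00538) = 92.203° → normalised to [0°, 360°): 92.203°.

92°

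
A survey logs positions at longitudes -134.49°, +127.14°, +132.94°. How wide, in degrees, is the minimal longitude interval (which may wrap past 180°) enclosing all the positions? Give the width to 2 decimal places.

Sort the longitudes: -134.49°, +127.14°, +132.94°.
Eastward gaps between consecutive values (wrapping around): 261.63°, 5.80°, 92.57°.
Largest gap = 261.63° ⇒ minimal covering band is its complement: 360° − 261.63° = 98.37°.
Band runs from +127.14° eastward to -134.49°, crossing the antimeridian.

98.37°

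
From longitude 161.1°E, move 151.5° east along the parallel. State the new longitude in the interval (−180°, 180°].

47.4°W

Start at +161.1°; shift +151.5° → +312.6°.
+312.6° lies outside (−180°, 180°]; subtract 360° → -47.4°.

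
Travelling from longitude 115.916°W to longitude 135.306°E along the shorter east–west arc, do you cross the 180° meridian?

Yes

Naïve |135.306 − -115.916| = 251.222° > 180°, so the shorter arc goes the other way round — across 180°.
Signed shortest Δλ = ((135.306 − -115.916 + 180) mod 360) − 180 = -108.778°.
Going west by 108.778° from -115.916° passes through 180° before reaching +135.306°.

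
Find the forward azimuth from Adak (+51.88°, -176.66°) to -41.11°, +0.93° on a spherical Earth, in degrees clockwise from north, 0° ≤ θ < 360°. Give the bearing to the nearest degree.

Δλ = 0.93 − -176.66 = 177.59°.
θ = atan2( sin Δλ · cos φ₂ , cos φ₁ · sin φ₂ − sin φ₁ · cos φ₂ · cos Δλ )
  = atan2(0.03168, 0.18634) = 9.649° → normalised to [0°, 360°): 9.649°.

10°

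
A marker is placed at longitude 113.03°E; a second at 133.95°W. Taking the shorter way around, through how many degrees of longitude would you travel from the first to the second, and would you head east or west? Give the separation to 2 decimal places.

113.02° east

Raw difference: -133.95 − 113.03 = -246.98°.
Normalise into (−180°, 180°]: -246.98° + 360° = 113.02°.
Positive ⇒ the second point lies to the east; separation 113.02°.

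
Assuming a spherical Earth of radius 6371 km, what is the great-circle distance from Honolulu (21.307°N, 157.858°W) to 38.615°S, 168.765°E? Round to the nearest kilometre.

7516 km

Δλ = 168.765 − -157.858 = 326.623°; wrapped into (−180°, 180°]: -33.377°.
Δφ = -38.615 − 21.307 = -59.922°.
a = sin²(Δφ/2) + cos φ₁ · cos φ₂ · sin²(Δλ/2) = 0.309441.
c = 2·atan2(√a, √(1−a)) = 1.17979 rad → d = 6371·c ≈ 7516.46 km.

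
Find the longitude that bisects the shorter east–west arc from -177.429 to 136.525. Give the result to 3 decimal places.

+159.548°

Signed shortest Δλ from -177.429° to +136.525° is -46.046°.
Midpoint longitude = -177.429° + (-46.046°)/2 = -177.429° − 23.023° = -200.452°.
Normalise into (−180°, 180°]: +159.548°.
(The naïve average (-177.429 + +136.525)/2 = -20.452° is on the wrong side of the globe.)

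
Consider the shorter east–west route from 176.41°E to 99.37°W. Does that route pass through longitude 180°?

Yes

Naïve |-99.37 − 176.41| = 275.78° > 180°, so the shorter arc goes the other way round — across 180°.
Signed shortest Δλ = ((-99.37 − 176.41 + 180) mod 360) − 180 = 84.22°.
Going east by 84.22° from +176.41° passes through 180° before reaching -99.37°.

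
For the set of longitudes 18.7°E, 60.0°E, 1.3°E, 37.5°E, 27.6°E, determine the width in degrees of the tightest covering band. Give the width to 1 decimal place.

Sort the longitudes: +1.3°, +18.7°, +27.6°, +37.5°, +60.0°.
Eastward gaps between consecutive values (wrapping around): 17.4°, 8.9°, 9.9°, 22.5°, 301.3°.
Largest gap = 301.3° ⇒ minimal covering band is its complement: 360° − 301.3° = 58.7°.
Band runs from +1.3° eastward to +60.0°.

58.7°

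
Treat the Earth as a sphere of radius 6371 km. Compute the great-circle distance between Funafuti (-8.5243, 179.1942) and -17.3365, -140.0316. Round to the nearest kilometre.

Δλ = -140.0316 − 179.1942 = -319.2258°; wrapped into (−180°, 180°]: 40.7742°.
Δφ = -17.3365 − -8.5243 = -8.8122°.
a = sin²(Δφ/2) + cos φ₁ · cos φ₂ · sin²(Δλ/2) = 0.120465.
c = 2·atan2(√a, √(1−a)) = 0.70891 rad → d = 6371·c ≈ 4516.48 km.

4516 km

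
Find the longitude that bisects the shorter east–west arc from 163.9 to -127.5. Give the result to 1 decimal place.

-161.8°

Signed shortest Δλ from +163.9° to -127.5° is +68.6°.
Midpoint longitude = +163.9° + (+68.6°)/2 = +163.9° + 34.3° = +198.2°.
Normalise into (−180°, 180°]: -161.8°.
(The naïve average (+163.9 + -127.5)/2 = 18.2° is on the wrong side of the globe.)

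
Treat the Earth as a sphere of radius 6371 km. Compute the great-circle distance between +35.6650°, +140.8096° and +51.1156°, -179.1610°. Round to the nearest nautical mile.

Δλ = -179.1610 − 140.8096 = -319.9706°; wrapped into (−180°, 180°]: 40.0294°.
Δφ = 51.1156 − 35.6650 = 15.4506°.
a = sin²(Δφ/2) + cos φ₁ · cos φ₂ · sin²(Δλ/2) = 0.077814.
c = 2·atan2(√a, √(1−a)) = 0.56540 rad → d = 6371·c ≈ 3602.18 km ≈ 1945.02 nmi.

1945 nmi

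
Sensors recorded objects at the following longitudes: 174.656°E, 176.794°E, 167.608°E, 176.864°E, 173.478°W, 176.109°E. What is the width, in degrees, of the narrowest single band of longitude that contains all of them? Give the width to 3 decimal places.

18.914°

Sort the longitudes: -173.478°, +167.608°, +174.656°, +176.109°, +176.794°, +176.864°.
Eastward gaps between consecutive values (wrapping around): 341.086°, 7.048°, 1.453°, 0.685°, 0.070°, 9.658°.
Largest gap = 341.086° ⇒ minimal covering band is its complement: 360° − 341.086° = 18.914°.
Band runs from +167.608° eastward to -173.478°, crossing the antimeridian.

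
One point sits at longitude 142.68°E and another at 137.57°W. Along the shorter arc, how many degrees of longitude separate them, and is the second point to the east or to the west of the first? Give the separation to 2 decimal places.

79.75° east

Raw difference: -137.57 − 142.68 = -280.25°.
Normalise into (−180°, 180°]: -280.25° + 360° = 79.75°.
Positive ⇒ the second point lies to the east; separation 79.75°.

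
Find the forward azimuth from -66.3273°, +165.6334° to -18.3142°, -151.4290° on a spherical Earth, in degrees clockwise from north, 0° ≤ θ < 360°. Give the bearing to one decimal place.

Δλ = -151.4290 − 165.6334 = -317.0624°; wrapped into (−180°, 180°]: 42.9376°.
θ = atan2( sin Δλ · cos φ₂ , cos φ₁ · sin φ₂ − sin φ₁ · cos φ₂ · cos Δλ )
  = atan2(0.64670, 0.51036) = 51.720° → normalised to [0°, 360°): 51.720°.

51.7°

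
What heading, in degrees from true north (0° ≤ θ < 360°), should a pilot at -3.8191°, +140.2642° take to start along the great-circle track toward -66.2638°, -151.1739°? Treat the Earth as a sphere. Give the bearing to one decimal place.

Δλ = -151.1739 − 140.2642 = -291.4381°; wrapped into (−180°, 180°]: 68.5619°.
θ = atan2( sin Δλ · cos φ₂ , cos φ₁ · sin φ₂ − sin φ₁ · cos φ₂ · cos Δλ )
  = atan2(0.37468, -0.90358) = 157.478° → normalised to [0°, 360°): 157.478°.

157.5°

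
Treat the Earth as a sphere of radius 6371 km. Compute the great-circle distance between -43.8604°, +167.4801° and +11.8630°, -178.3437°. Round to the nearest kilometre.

6360 km

Δλ = -178.3437 − 167.4801 = -345.8238°; wrapped into (−180°, 180°]: 14.1762°.
Δφ = 11.8630 − -43.8604 = 55.7234°.
a = sin²(Δφ/2) + cos φ₁ · cos φ₂ · sin²(Δλ/2) = 0.229150.
c = 2·atan2(√a, √(1−a)) = 0.99834 rad → d = 6371·c ≈ 6360.41 km.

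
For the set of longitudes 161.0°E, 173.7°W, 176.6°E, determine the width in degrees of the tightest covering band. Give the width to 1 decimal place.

25.3°

Sort the longitudes: -173.7°, +161.0°, +176.6°.
Eastward gaps between consecutive values (wrapping around): 334.7°, 15.6°, 9.7°.
Largest gap = 334.7° ⇒ minimal covering band is its complement: 360° − 334.7° = 25.3°.
Band runs from +161.0° eastward to -173.7°, crossing the antimeridian.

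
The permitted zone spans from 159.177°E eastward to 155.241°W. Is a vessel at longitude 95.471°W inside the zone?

No

Band width going east from +159.177° to -155.241°: ((-155.241 − 159.177) mod 360) = 45.582°.
Offset of -95.471° east of the west edge: ((-95.471 − 159.177) mod 360) = 105.352°.
105.352° > 45.582° ⇒ outside.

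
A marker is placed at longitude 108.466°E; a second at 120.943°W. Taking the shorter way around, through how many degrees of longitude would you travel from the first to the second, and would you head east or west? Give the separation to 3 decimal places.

130.591° east

Raw difference: -120.943 − 108.466 = -229.409°.
Normalise into (−180°, 180°]: -229.409° + 360° = 130.591°.
Positive ⇒ the second point lies to the east; separation 130.591°.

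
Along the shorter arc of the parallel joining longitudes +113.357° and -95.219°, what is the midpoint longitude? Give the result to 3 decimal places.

Signed shortest Δλ from +113.357° to -95.219° is +151.424°.
Midpoint longitude = +113.357° + (+151.424°)/2 = +113.357° + 75.712° = +189.069°.
Normalise into (−180°, 180°]: -170.931°.
(The naïve average (+113.357 + -95.219)/2 = 9.069° is on the wrong side of the globe.)

-170.931°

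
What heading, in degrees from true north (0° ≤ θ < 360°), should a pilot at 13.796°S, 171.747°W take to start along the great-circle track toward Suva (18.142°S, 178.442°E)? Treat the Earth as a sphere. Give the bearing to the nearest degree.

Δλ = 178.442 − -171.747 = 350.189°; wrapped into (−180°, 180°]: -9.811°.
θ = atan2( sin Δλ · cos φ₂ , cos φ₁ · sin φ₂ − sin φ₁ · cos φ₂ · cos Δλ )
  = atan2(-0.16193, -0.07909) = -116.033° → normalised to [0°, 360°): 243.967°.

244°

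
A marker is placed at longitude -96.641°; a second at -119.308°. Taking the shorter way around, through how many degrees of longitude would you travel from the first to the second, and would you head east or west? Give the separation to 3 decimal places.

Raw difference: -119.308 − -96.641 = -22.667°.
Normalise into (−180°, 180°]: -22.667° stays -22.667°.
Negative ⇒ the second point lies to the west; separation 22.667°.

22.667° west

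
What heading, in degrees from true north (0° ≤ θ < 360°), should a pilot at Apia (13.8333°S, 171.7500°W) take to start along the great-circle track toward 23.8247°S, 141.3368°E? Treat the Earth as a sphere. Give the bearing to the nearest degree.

250°

Δλ = 141.3368 − -171.7500 = 313.0868°; wrapped into (−180°, 180°]: -46.9132°.
θ = atan2( sin Δλ · cos φ₂ , cos φ₁ · sin φ₂ − sin φ₁ · cos φ₂ · cos Δλ )
  = atan2(-0.66809, -0.24281) = -109.973° → normalised to [0°, 360°): 250.027°.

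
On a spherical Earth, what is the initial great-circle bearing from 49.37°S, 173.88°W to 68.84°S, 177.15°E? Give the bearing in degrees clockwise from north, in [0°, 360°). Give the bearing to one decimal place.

189.5°

Δλ = 177.15 − -173.88 = 351.03°; wrapped into (−180°, 180°]: -8.97°.
θ = atan2( sin Δλ · cos φ₂ , cos φ₁ · sin φ₂ − sin φ₁ · cos φ₂ · cos Δλ )
  = atan2(-0.05628, -0.33666) = -170.509° → normalised to [0°, 360°): 189.491°.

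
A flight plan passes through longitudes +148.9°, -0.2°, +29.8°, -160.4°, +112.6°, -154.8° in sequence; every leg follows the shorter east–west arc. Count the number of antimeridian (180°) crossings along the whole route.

3

Leg 1: +148.9° → -0.2°, shortest Δλ = -149.1° (west) — does not cross 180°.
Leg 2: -0.2° → +29.8°, shortest Δλ = 30.0° (east) — does not cross 180°.
Leg 3: +29.8° → -160.4°, shortest Δλ = 169.8° (east) — crosses 180°.
Leg 4: -160.4° → +112.6°, shortest Δλ = -87.0° (west) — crosses 180°.
Leg 5: +112.6° → -154.8°, shortest Δλ = 92.6° (east) — crosses 180°.
Total crossings: 3.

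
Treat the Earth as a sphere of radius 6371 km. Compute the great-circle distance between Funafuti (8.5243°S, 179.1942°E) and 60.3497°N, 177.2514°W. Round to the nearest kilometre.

Δλ = -177.2514 − 179.1942 = -356.4456°; wrapped into (−180°, 180°]: 3.5544°.
Δφ = 60.3497 − -8.5243 = 68.8740°.
a = sin²(Δφ/2) + cos φ₁ · cos φ₂ · sin²(Δλ/2) = 0.320260.
c = 2·atan2(√a, √(1−a)) = 1.20309 rad → d = 6371·c ≈ 7664.87 km.

7665 km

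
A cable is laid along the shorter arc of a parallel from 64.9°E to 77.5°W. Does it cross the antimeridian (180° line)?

No

Signed shortest Δλ = ((-77.5 − 64.9 + 180) mod 360) − 180 = -142.4°.
Going west by 142.4° from +64.9° reaches -77.5° without touching 180°.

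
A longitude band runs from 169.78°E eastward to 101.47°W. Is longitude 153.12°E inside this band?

Band width going east from +169.78° to -101.47°: ((-101.47 − 169.78) mod 360) = 88.75°.
Offset of +153.12° east of the west edge: ((153.12 − 169.78) mod 360) = 343.34°.
343.34° > 88.75° ⇒ outside.

No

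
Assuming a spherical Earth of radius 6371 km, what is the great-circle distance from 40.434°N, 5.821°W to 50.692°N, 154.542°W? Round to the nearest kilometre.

Δλ = -154.542 − -5.821 = -148.721°.
Δφ = 50.692 − 40.434 = 10.258°.
a = sin²(Δφ/2) + cos φ₁ · cos φ₂ · sin²(Δλ/2) = 0.455132.
c = 2·atan2(√a, √(1−a)) = 1.48094 rad → d = 6371·c ≈ 9435.06 km.

9435 km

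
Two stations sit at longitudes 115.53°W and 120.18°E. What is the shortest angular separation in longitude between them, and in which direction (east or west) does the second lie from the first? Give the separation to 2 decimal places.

124.29° west

Raw difference: 120.18 − -115.53 = 235.71°.
Normalise into (−180°, 180°]: 235.71° − 360° = -124.29°.
Negative ⇒ the second point lies to the west; separation 124.29°.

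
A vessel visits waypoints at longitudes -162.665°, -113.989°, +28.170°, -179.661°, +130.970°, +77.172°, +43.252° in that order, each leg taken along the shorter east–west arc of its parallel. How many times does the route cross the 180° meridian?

Leg 1: -162.665° → -113.989°, shortest Δλ = 48.676° (east) — does not cross 180°.
Leg 2: -113.989° → +28.170°, shortest Δλ = 142.159° (east) — does not cross 180°.
Leg 3: +28.170° → -179.661°, shortest Δλ = 152.169° (east) — crosses 180°.
Leg 4: -179.661° → +130.970°, shortest Δλ = -49.369° (west) — crosses 180°.
Leg 5: +130.970° → +77.172°, shortest Δλ = -53.798° (west) — does not cross 180°.
Leg 6: +77.172° → +43.252°, shortest Δλ = -33.92° (west) — does not cross 180°.
Total crossings: 2.

2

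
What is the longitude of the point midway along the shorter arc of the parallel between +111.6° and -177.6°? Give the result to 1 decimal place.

+147.0°

Signed shortest Δλ from +111.6° to -177.6° is +70.8°.
Midpoint longitude = +111.6° + (+70.8°)/2 = +111.6° + 35.4° = +147.0°.
(The naïve average (+111.6 + -177.6)/2 = -33.0° is on the wrong side of the globe.)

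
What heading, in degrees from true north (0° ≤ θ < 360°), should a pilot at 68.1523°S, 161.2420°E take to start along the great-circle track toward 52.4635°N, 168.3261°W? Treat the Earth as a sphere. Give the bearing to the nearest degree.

Δλ = -168.3261 − 161.2420 = -329.5681°; wrapped into (−180°, 180°]: 30.4319°.
θ = atan2( sin Δλ · cos φ₂ , cos φ₁ · sin φ₂ − sin φ₁ · cos φ₂ · cos Δλ )
  = atan2(0.30860, 0.78269) = 21.518° → normalised to [0°, 360°): 21.518°.

22°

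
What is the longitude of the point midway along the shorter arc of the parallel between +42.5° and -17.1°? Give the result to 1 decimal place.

+12.7°

Signed shortest Δλ from +42.5° to -17.1° is -59.6°.
Midpoint longitude = +42.5° + (-59.6°)/2 = +42.5° − 29.8° = +12.7°.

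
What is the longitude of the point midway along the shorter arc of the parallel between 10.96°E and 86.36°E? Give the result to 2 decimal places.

48.66°E

Signed shortest Δλ from +10.96° to +86.36° is +75.40°.
Midpoint longitude = +10.96° + (+75.40°)/2 = +10.96° + 37.70° = +48.66°.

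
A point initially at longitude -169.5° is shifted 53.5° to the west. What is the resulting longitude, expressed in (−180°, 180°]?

+137.0°

Start at -169.5°; shift −53.5° → -223.0°.
-223.0° lies outside (−180°, 180°]; add 360° → +137.0°.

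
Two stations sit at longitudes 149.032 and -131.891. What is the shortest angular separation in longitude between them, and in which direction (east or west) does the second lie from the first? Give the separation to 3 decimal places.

79.077° east

Raw difference: -131.891 − 149.032 = -280.923°.
Normalise into (−180°, 180°]: -280.923° + 360° = 79.077°.
Positive ⇒ the second point lies to the east; separation 79.077°.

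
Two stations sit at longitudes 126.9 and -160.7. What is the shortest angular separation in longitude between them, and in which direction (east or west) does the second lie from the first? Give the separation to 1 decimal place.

72.4° east

Raw difference: -160.7 − 126.9 = -287.6°.
Normalise into (−180°, 180°]: -287.6° + 360° = 72.4°.
Positive ⇒ the second point lies to the east; separation 72.4°.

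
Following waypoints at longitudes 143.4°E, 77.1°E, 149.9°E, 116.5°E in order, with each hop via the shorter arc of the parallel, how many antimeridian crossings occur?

Leg 1: +143.4° → +77.1°, shortest Δλ = -66.3° (west) — does not cross 180°.
Leg 2: +77.1° → +149.9°, shortest Δλ = 72.8° (east) — does not cross 180°.
Leg 3: +149.9° → +116.5°, shortest Δλ = -33.4° (west) — does not cross 180°.
Total crossings: 0.

0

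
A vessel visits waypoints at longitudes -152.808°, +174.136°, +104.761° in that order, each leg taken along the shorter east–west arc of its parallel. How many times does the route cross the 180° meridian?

1

Leg 1: -152.808° → +174.136°, shortest Δλ = -33.056° (west) — crosses 180°.
Leg 2: +174.136° → +104.761°, shortest Δλ = -69.375° (west) — does not cross 180°.
Total crossings: 1.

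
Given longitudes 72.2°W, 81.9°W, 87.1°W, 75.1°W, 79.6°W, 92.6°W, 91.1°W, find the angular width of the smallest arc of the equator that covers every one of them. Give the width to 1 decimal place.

Sort the longitudes: -92.6°, -91.1°, -87.1°, -81.9°, -79.6°, -75.1°, -72.2°.
Eastward gaps between consecutive values (wrapping around): 1.5°, 4.0°, 5.2°, 2.3°, 4.5°, 2.9°, 339.6°.
Largest gap = 339.6° ⇒ minimal covering band is its complement: 360° − 339.6° = 20.4°.
Band runs from -92.6° eastward to -72.2°.

20.4°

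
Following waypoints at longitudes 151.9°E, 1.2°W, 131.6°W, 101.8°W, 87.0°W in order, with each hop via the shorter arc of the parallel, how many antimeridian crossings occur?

Leg 1: +151.9° → -1.2°, shortest Δλ = -153.1° (west) — does not cross 180°.
Leg 2: -1.2° → -131.6°, shortest Δλ = -130.4° (west) — does not cross 180°.
Leg 3: -131.6° → -101.8°, shortest Δλ = 29.8° (east) — does not cross 180°.
Leg 4: -101.8° → -87.0°, shortest Δλ = 14.8° (east) — does not cross 180°.
Total crossings: 0.

0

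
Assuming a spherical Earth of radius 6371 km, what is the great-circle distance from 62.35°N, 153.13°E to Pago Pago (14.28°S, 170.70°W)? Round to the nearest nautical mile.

4905 nmi

Δλ = -170.70 − 153.13 = -323.83°; wrapped into (−180°, 180°]: 36.17°.
Δφ = -14.28 − 62.35 = -76.63°.
a = sin²(Δφ/2) + cos φ₁ · cos φ₂ · sin²(Δλ/2) = 0.427719.
c = 2·atan2(√a, √(1−a)) = 1.42573 rad → d = 6371·c ≈ 9083.30 km ≈ 4904.59 nmi.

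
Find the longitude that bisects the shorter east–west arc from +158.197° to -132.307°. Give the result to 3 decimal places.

Signed shortest Δλ from +158.197° to -132.307° is +69.496°.
Midpoint longitude = +158.197° + (+69.496°)/2 = +158.197° + 34.748° = +192.945°.
Normalise into (−180°, 180°]: -167.055°.
(The naïve average (+158.197 + -132.307)/2 = 12.945° is on the wrong side of the globe.)

-167.055°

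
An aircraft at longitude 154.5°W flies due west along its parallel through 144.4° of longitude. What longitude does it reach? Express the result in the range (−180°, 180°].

61.1°E

Start at -154.5°; shift −144.4° → -298.9°.
-298.9° lies outside (−180°, 180°]; add 360° → +61.1°.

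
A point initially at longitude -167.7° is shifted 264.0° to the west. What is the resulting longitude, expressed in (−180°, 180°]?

Start at -167.7°; shift −264.0° → -431.7°.
-431.7° lies outside (−180°, 180°]; add 360° → -71.7°.

-71.7°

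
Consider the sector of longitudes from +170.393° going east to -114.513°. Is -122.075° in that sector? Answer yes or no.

Band width going east from +170.393° to -114.513°: ((-114.513 − 170.393) mod 360) = 75.094°.
Offset of -122.075° east of the west edge: ((-122.075 − 170.393) mod 360) = 67.532°.
67.532° ≤ 75.094° ⇒ inside.

Yes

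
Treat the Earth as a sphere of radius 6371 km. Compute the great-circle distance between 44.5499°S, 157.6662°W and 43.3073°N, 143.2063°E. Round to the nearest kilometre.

Δλ = 143.2063 − -157.6662 = 300.8725°; wrapped into (−180°, 180°]: -59.1275°.
Δφ = 43.3073 − -44.5499 = 87.8572°.
a = sin²(Δφ/2) + cos φ₁ · cos φ₂ · sin²(Δλ/2) = 0.607545.
c = 2·atan2(√a, √(1−a)) = 1.78758 rad → d = 6371·c ≈ 11388.67 km.

11389 km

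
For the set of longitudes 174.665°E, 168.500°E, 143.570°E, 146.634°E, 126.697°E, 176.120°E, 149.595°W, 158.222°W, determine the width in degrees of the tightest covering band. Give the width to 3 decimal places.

83.708°

Sort the longitudes: -158.222°, -149.595°, +126.697°, +143.570°, +146.634°, +168.500°, +174.665°, +176.120°.
Eastward gaps between consecutive values (wrapping around): 8.627°, 276.292°, 16.873°, 3.064°, 21.866°, 6.165°, 1.455°, 25.658°.
Largest gap = 276.292° ⇒ minimal covering band is its complement: 360° − 276.292° = 83.708°.
Band runs from +126.697° eastward to -149.595°, crossing the antimeridian.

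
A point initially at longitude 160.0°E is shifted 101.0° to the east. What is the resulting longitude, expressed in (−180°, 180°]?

Start at +160.0°; shift +101.0° → +261.0°.
+261.0° lies outside (−180°, 180°]; subtract 360° → -99.0°.

99.0°W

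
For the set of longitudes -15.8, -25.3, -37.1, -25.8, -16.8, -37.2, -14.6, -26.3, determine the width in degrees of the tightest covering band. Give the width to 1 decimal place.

Sort the longitudes: -37.2°, -37.1°, -26.3°, -25.8°, -25.3°, -16.8°, -15.8°, -14.6°.
Eastward gaps between consecutive values (wrapping around): 0.1°, 10.8°, 0.5°, 0.5°, 8.5°, 1.0°, 1.2°, 337.4°.
Largest gap = 337.4° ⇒ minimal covering band is its complement: 360° − 337.4° = 22.6°.
Band runs from -37.2° eastward to -14.6°.

22.6°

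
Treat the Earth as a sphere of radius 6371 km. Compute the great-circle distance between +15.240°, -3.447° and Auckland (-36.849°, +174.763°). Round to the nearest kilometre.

17606 km

Δλ = 174.763 − -3.447 = 178.210°.
Δφ = -36.849 − 15.240 = -52.089°.
a = sin²(Δφ/2) + cos φ₁ · cos φ₂ · sin²(Δλ/2) = 0.964671.
c = 2·atan2(√a, √(1−a)) = 2.76342 rad → d = 6371·c ≈ 17605.77 km.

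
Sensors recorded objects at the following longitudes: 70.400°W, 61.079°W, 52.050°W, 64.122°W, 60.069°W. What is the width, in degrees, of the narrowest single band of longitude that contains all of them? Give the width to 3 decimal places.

Sort the longitudes: -70.400°, -64.122°, -61.079°, -60.069°, -52.050°.
Eastward gaps between consecutive values (wrapping around): 6.278°, 3.043°, 1.010°, 8.019°, 341.650°.
Largest gap = 341.650° ⇒ minimal covering band is its complement: 360° − 341.650° = 18.350°.
Band runs from -70.400° eastward to -52.050°.

18.350°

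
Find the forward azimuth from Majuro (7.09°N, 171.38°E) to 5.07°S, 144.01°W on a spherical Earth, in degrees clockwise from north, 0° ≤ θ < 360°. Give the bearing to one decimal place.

104.1°

Δλ = -144.01 − 171.38 = -315.39°; wrapped into (−180°, 180°]: 44.61°.
θ = atan2( sin Δλ · cos φ₂ , cos φ₁ · sin φ₂ − sin φ₁ · cos φ₂ · cos Δλ )
  = atan2(0.69953, -0.17522) = 104.062° → normalised to [0°, 360°): 104.062°.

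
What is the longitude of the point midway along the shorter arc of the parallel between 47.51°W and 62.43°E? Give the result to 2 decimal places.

Signed shortest Δλ from -47.51° to +62.43° is +109.94°.
Midpoint longitude = -47.51° + (+109.94°)/2 = -47.51° + 54.97° = +7.46°.

7.46°E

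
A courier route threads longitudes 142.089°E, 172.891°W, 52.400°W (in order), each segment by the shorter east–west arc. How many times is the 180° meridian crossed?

1

Leg 1: +142.089° → -172.891°, shortest Δλ = 45.02° (east) — crosses 180°.
Leg 2: -172.891° → -52.400°, shortest Δλ = 120.491° (east) — does not cross 180°.
Total crossings: 1.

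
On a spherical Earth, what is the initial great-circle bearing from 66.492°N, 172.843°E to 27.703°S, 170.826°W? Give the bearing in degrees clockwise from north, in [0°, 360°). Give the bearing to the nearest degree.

Δλ = -170.826 − 172.843 = -343.669°; wrapped into (−180°, 180°]: 16.331°.
θ = atan2( sin Δλ · cos φ₂ , cos φ₁ · sin φ₂ − sin φ₁ · cos φ₂ · cos Δλ )
  = atan2(0.24895, -0.96456) = 165.528° → normalised to [0°, 360°): 165.528°.

166°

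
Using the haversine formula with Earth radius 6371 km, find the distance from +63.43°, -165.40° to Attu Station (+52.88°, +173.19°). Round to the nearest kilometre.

1703 km

Δλ = 173.19 − -165.40 = 338.59°; wrapped into (−180°, 180°]: -21.41°.
Δφ = 52.88 − 63.43 = -10.55°.
a = sin²(Δφ/2) + cos φ₁ · cos φ₂ · sin²(Δλ/2) = 0.017766.
c = 2·atan2(√a, √(1−a)) = 0.26737 rad → d = 6371·c ≈ 1703.44 km.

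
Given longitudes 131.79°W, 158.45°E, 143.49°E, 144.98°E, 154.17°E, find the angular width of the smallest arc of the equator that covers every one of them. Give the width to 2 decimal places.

84.72°

Sort the longitudes: -131.79°, +143.49°, +144.98°, +154.17°, +158.45°.
Eastward gaps between consecutive values (wrapping around): 275.28°, 1.49°, 9.19°, 4.28°, 69.76°.
Largest gap = 275.28° ⇒ minimal covering band is its complement: 360° − 275.28° = 84.72°.
Band runs from +143.49° eastward to -131.79°, crossing the antimeridian.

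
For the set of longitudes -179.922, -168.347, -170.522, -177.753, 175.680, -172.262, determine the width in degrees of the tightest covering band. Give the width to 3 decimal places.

15.973°

Sort the longitudes: -179.922°, -177.753°, -172.262°, -170.522°, -168.347°, +175.680°.
Eastward gaps between consecutive values (wrapping around): 2.169°, 5.491°, 1.740°, 2.175°, 344.027°, 4.398°.
Largest gap = 344.027° ⇒ minimal covering band is its complement: 360° − 344.027° = 15.973°.
Band runs from +175.680° eastward to -168.347°, crossing the antimeridian.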